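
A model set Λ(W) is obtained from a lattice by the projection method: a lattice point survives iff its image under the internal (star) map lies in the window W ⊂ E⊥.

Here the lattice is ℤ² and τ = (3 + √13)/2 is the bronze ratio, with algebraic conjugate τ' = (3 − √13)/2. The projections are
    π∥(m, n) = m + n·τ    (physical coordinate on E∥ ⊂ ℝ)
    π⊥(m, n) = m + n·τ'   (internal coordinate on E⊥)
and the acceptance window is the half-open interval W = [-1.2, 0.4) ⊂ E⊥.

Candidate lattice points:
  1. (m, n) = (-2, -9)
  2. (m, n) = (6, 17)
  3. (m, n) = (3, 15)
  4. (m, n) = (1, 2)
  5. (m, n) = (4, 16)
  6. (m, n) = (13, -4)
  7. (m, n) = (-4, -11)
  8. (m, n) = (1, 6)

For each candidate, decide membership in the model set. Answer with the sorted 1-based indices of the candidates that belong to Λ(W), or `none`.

τ' = (3−√13)/2 ≈ -0.3028.
#1 (-2,-9): internal coord -2 + (-9)·τ' = +0.7250; +0.7250 ∉ [-1.2, 0.4) → out
#2 (6,17): internal coord 6 + (17)·τ' = +0.8528; +0.8528 ∉ [-1.2, 0.4) → out
#3 (3,15): internal coord 3 + (15)·τ' = -1.5416; -1.5416 ∉ [-1.2, 0.4) → out
#4 (1,2): internal coord 1 + (2)·τ' = +0.3944; +0.3944 ∈ [-1.2, 0.4) → IN Λ
#5 (4,16): internal coord 4 + (16)·τ' = -0.8444; -0.8444 ∈ [-1.2, 0.4) → IN Λ
#6 (13,-4): internal coord 13 + (-4)·τ' = +14.2111; +14.2111 ∉ [-1.2, 0.4) → out
#7 (-4,-11): internal coord -4 + (-11)·τ' = -0.6695; -0.6695 ∈ [-1.2, 0.4) → IN Λ
#8 (1,6): internal coord 1 + (6)·τ' = -0.8167; -0.8167 ∈ [-1.2, 0.4) → IN Λ

4, 5, 7, 8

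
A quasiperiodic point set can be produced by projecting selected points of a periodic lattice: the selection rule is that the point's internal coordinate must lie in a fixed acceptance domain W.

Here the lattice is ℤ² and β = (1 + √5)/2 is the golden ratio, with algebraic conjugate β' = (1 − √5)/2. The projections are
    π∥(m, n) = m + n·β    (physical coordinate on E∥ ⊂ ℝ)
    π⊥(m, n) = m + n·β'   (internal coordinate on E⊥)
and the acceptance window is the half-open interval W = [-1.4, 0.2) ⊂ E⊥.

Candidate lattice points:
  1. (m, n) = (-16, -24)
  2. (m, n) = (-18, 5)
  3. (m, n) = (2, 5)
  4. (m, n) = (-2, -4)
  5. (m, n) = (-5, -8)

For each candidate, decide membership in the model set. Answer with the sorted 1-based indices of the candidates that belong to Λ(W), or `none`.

1, 3, 5

β' = (1−√5)/2 ≈ -0.61803.
#1 (-16,-24): internal coord -16 + (-24)·β' = -1.16718; -1.16718 ∈ [-1.4, 0.2) → IN Λ
#2 (-18,5): internal coord -18 + (5)·β' = -21.09017; -21.09017 ∉ [-1.4, 0.2) → out
#3 (2,5): internal coord 2 + (5)·β' = -1.09017; -1.09017 ∈ [-1.4, 0.2) → IN Λ
#4 (-2,-4): internal coord -2 + (-4)·β' = +0.47214; +0.47214 ∉ [-1.4, 0.2) → out
#5 (-5,-8): internal coord -5 + (-8)·β' = -0.05573; -0.05573 ∈ [-1.4, 0.2) → IN Λ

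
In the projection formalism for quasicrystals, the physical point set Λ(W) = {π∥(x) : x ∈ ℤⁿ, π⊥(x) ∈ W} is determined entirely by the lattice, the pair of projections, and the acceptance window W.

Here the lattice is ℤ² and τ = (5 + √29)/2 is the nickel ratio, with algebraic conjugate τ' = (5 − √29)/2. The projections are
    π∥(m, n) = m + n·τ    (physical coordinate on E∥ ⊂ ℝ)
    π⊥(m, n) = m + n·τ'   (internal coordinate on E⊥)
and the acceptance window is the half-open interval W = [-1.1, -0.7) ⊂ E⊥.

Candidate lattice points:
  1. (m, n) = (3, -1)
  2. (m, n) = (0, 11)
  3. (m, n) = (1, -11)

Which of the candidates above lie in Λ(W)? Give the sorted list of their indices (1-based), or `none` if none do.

none

Compute τ' = (5−√29)/2 = -0.19258, so π⊥(m,n) = m -0.19258·n.
candidate 1: (m,n)=(3,-1) → π∥ = 3-1·τ ≈ -2.19258, π⊥ = 3-1·τ' ≈ 3.19258 ∉ [-1.1, -0.7) ⇒ out
candidate 2: (m,n)=(0,11) → π∥ = 0+11·τ ≈ 57.11841, π⊥ = 0+11·τ' ≈ -2.11841 ∉ [-1.1, -0.7) ⇒ out
candidate 3: (m,n)=(1,-11) → π∥ = 1-11·τ ≈ -56.11841, π⊥ = 1-11·τ' ≈ 3.11841 ∉ [-1.1, -0.7) ⇒ out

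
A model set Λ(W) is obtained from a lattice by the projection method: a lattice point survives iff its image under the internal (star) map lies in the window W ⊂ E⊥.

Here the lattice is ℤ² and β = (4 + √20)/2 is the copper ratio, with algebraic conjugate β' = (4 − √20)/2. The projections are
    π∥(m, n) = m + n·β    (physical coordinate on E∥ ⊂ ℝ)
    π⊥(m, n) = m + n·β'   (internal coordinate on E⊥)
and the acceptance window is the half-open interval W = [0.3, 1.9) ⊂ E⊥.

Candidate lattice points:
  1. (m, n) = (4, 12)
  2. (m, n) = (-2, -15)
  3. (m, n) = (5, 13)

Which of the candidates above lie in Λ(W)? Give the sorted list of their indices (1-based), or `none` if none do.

1, 2

Numerically β ≈ 4.236068 and β' = −1/β ≈ -0.236068.
candidate 1: (m,n)=(4,12) → π∥ = 4+12·β ≈ 54.832816, π⊥ = 4+12·β' ≈ 1.167184 ∈ [0.3, 1.9) ⇒ IN Λ
candidate 2: (m,n)=(-2,-15) → π∥ = -2-15·β ≈ -65.541020, π⊥ = -2-15·β' ≈ 1.541020 ∈ [0.3, 1.9) ⇒ IN Λ
candidate 3: (m,n)=(5,13) → π∥ = 5+13·β ≈ 60.068884, π⊥ = 5+13·β' ≈ 1.931116 ∉ [0.3, 1.9) ⇒ out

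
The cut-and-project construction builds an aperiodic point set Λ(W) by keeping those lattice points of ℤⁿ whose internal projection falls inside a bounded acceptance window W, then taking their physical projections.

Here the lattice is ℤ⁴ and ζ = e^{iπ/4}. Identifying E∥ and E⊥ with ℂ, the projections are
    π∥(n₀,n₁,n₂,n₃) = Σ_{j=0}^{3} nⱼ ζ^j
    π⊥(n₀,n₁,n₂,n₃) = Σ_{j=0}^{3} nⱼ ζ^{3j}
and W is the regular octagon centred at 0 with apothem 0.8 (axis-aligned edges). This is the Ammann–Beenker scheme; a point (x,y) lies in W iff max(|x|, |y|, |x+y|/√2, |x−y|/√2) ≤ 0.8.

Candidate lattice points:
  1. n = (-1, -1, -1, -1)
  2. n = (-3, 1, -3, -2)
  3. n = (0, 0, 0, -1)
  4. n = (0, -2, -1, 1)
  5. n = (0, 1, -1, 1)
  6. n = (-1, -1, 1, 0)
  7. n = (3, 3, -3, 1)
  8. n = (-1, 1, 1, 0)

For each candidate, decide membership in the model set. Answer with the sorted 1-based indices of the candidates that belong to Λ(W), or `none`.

none

π⊥(n) = n₀ + n₁ζ³ + n₂ζ⁶ + n₃ζ⁹ where ζ = e^{iπ/4}.
#1 (-1, -1, -1, -1): internal (-1.00000, -0.41421); octagon support 1.00000 vs apothem 0.8 → ∉ W
#2 (-3, 1, -3, -2): internal (-5.12132, 2.29289); octagon support 5.24264 vs apothem 0.8 → ∉ W
#3 (0, 0, 0, -1): internal (-0.70711, -0.70711); octagon support 1.00000 vs apothem 0.8 → ∉ W
#4 (0, -2, -1, 1): internal (2.12132, 0.29289); octagon support 2.12132 vs apothem 0.8 → ∉ W
#5 (0, 1, -1, 1): internal (0.00000, 2.41421); octagon support 2.41421 vs apothem 0.8 → ∉ W
#6 (-1, -1, 1, 0): internal (-0.29289, -1.70711); octagon support 1.70711 vs apothem 0.8 → ∉ W
#7 (3, 3, -3, 1): internal (1.58579, 5.82843); octagon support 5.82843 vs apothem 0.8 → ∉ W
#8 (-1, 1, 1, 0): internal (-1.70711, -0.29289); octagon support 1.70711 vs apothem 0.8 → ∉ W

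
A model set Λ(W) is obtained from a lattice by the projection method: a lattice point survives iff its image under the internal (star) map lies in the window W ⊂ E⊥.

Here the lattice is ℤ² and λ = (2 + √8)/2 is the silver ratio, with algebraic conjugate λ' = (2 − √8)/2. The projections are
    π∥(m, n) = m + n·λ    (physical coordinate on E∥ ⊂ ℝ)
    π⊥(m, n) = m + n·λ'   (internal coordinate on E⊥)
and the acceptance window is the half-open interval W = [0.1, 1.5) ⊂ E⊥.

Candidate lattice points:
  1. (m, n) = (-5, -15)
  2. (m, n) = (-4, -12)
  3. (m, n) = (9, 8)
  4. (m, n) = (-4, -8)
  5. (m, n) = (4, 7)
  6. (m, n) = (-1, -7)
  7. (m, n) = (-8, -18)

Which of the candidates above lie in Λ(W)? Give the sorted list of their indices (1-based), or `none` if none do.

λ' = (2−√8)/2 ≈ -0.414214.
candidate 1: (m,n)=(-5,-15) → π∥ = -5-15·λ ≈ -41.213203, π⊥ = -5-15·λ' ≈ 1.213203 ∈ [0.1, 1.5) ⇒ IN Λ
candidate 2: (m,n)=(-4,-12) → π∥ = -4-12·λ ≈ -32.970563, π⊥ = -4-12·λ' ≈ 0.970563 ∈ [0.1, 1.5) ⇒ IN Λ
candidate 3: (m,n)=(9,8) → π∥ = 9+8·λ ≈ 28.313708, π⊥ = 9+8·λ' ≈ 5.686292 ∉ [0.1, 1.5) ⇒ out
candidate 4: (m,n)=(-4,-8) → π∥ = -4-8·λ ≈ -23.313708, π⊥ = -4-8·λ' ≈ -0.686292 ∉ [0.1, 1.5) ⇒ out
candidate 5: (m,n)=(4,7) → π∥ = 4+7·λ ≈ 20.899495, π⊥ = 4+7·λ' ≈ 1.100505 ∈ [0.1, 1.5) ⇒ IN Λ
candidate 6: (m,n)=(-1,-7) → π∥ = -1-7·λ ≈ -17.899495, π⊥ = -1-7·λ' ≈ 1.899495 ∉ [0.1, 1.5) ⇒ out
candidate 7: (m,n)=(-8,-18) → π∥ = -8-18·λ ≈ -51.455844, π⊥ = -8-18·λ' ≈ -0.544156 ∉ [0.1, 1.5) ⇒ out

1, 2, 5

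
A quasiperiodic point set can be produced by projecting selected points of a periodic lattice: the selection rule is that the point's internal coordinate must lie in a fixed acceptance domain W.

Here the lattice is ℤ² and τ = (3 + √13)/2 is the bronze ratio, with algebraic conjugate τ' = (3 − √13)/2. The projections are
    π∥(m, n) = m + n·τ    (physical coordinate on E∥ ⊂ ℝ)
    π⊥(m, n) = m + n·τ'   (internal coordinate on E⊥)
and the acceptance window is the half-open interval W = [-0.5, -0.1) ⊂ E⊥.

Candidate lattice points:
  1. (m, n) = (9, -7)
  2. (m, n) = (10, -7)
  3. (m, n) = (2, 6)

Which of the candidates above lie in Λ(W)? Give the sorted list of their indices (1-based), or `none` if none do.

none

Numerically τ ≈ 3.3028 and τ' = −1/τ ≈ -0.3028.
candidate 1: (m,n)=(9,-7) → π∥ = 9-7·τ ≈ -14.1194, π⊥ = 9-7·τ' ≈ 11.1194 ∉ [-0.5, -0.1) ⇒ out
candidate 2: (m,n)=(10,-7) → π∥ = 10-7·τ ≈ -13.1194, π⊥ = 10-7·τ' ≈ 12.1194 ∉ [-0.5, -0.1) ⇒ out
candidate 3: (m,n)=(2,6) → π∥ = 2+6·τ ≈ 21.8167, π⊥ = 2+6·τ' ≈ 0.1833 ∉ [-0.5, -0.1) ⇒ out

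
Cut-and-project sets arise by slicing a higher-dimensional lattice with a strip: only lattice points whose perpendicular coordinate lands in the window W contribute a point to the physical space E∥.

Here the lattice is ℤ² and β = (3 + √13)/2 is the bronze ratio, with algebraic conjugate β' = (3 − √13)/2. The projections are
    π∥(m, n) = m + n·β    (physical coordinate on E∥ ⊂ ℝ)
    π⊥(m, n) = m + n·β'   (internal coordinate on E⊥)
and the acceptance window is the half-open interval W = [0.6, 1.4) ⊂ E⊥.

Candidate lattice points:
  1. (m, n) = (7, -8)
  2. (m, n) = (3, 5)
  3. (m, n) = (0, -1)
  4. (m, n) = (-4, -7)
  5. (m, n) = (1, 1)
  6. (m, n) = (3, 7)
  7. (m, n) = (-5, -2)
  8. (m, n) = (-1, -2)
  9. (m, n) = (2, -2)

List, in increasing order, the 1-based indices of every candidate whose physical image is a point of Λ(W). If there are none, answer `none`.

β' = (3−√13)/2 ≈ -0.302776.
[1] lift (7,-8): star map gives 9.422205; window check 0.6 ≤ 9.422205 < 1.4 is false → out
[2] lift (3,5): star map gives 1.486122; window check 0.6 ≤ 1.486122 < 1.4 is false → out
[3] lift (0,-1): star map gives 0.302776; window check 0.6 ≤ 0.302776 < 1.4 is false → out
[4] lift (-4,-7): star map gives -1.880571; window check 0.6 ≤ -1.880571 < 1.4 is false → out
[5] lift (1,1): star map gives 0.697224; window check 0.6 ≤ 0.697224 < 1.4 is true → IN Λ
[6] lift (3,7): star map gives 0.880571; window check 0.6 ≤ 0.880571 < 1.4 is true → IN Λ
[7] lift (-5,-2): star map gives -4.394449; window check 0.6 ≤ -4.394449 < 1.4 is false → out
[8] lift (-1,-2): star map gives -0.394449; window check 0.6 ≤ -0.394449 < 1.4 is false → out
[9] lift (2,-2): star map gives 2.605551; window check 0.6 ≤ 2.605551 < 1.4 is false → out

5, 6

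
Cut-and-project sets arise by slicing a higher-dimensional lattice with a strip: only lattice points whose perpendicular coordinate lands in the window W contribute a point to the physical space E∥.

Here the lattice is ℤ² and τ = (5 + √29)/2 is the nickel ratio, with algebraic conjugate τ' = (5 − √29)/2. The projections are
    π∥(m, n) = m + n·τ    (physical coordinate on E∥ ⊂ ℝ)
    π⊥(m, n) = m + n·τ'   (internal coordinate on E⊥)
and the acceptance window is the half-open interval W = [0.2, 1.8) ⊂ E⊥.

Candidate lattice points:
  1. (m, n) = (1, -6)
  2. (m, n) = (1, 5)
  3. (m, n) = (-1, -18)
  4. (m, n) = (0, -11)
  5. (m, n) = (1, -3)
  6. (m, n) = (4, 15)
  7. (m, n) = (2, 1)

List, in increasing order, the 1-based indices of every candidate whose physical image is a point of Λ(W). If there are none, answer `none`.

5, 6

Compute τ' = (5−√29)/2 = -0.19258, so π⊥(m,n) = m -0.19258·n.
candidate 1: (m,n)=(1,-6) → π∥ = 1-6·τ ≈ -30.15549, π⊥ = 1-6·τ' ≈ 2.15549 ∉ [0.2, 1.8) ⇒ out
candidate 2: (m,n)=(1,5) → π∥ = 1+5·τ ≈ 26.96291, π⊥ = 1+5·τ' ≈ 0.03709 ∉ [0.2, 1.8) ⇒ out
candidate 3: (m,n)=(-1,-18) → π∥ = -1-18·τ ≈ -94.46648, π⊥ = -1-18·τ' ≈ 2.46648 ∉ [0.2, 1.8) ⇒ out
candidate 4: (m,n)=(0,-11) → π∥ = 0-11·τ ≈ -57.11841, π⊥ = 0-11·τ' ≈ 2.11841 ∉ [0.2, 1.8) ⇒ out
candidate 5: (m,n)=(1,-3) → π∥ = 1-3·τ ≈ -14.57775, π⊥ = 1-3·τ' ≈ 1.57775 ∈ [0.2, 1.8) ⇒ IN Λ
candidate 6: (m,n)=(4,15) → π∥ = 4+15·τ ≈ 81.88874, π⊥ = 4+15·τ' ≈ 1.11126 ∈ [0.2, 1.8) ⇒ IN Λ
candidate 7: (m,n)=(2,1) → π∥ = 2+1·τ ≈ 7.19258, π⊥ = 2+1·τ' ≈ 1.80742 ∉ [0.2, 1.8) ⇒ out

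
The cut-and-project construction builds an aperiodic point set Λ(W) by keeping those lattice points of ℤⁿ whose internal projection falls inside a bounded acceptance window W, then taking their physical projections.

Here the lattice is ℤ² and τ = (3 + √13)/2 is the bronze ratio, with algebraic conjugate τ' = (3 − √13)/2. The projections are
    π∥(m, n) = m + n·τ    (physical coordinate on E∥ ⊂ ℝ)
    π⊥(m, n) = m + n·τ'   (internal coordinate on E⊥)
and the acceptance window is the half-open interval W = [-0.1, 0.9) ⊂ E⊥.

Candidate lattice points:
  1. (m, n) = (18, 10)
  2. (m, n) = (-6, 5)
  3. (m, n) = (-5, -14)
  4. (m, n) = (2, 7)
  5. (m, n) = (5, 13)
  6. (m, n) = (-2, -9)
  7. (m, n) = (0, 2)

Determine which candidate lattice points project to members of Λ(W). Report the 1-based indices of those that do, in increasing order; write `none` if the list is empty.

6

Numerically τ ≈ 3.3028 and τ' = −1/τ ≈ -0.3028.
candidate 1: (m,n)=(18,10) → π∥ = 18+10·τ ≈ 51.0278, π⊥ = 18+10·τ' ≈ 14.9722 ∉ [-0.1, 0.9) ⇒ out
candidate 2: (m,n)=(-6,5) → π∥ = -6+5·τ ≈ 10.5139, π⊥ = -6+5·τ' ≈ -7.5139 ∉ [-0.1, 0.9) ⇒ out
candidate 3: (m,n)=(-5,-14) → π∥ = -5-14·τ ≈ -51.2389, π⊥ = -5-14·τ' ≈ -0.7611 ∉ [-0.1, 0.9) ⇒ out
candidate 4: (m,n)=(2,7) → π∥ = 2+7·τ ≈ 25.1194, π⊥ = 2+7·τ' ≈ -0.1194 ∉ [-0.1, 0.9) ⇒ out
candidate 5: (m,n)=(5,13) → π∥ = 5+13·τ ≈ 47.9361, π⊥ = 5+13·τ' ≈ 1.0639 ∉ [-0.1, 0.9) ⇒ out
candidate 6: (m,n)=(-2,-9) → π∥ = -2-9·τ ≈ -31.7250, π⊥ = -2-9·τ' ≈ 0.7250 ∈ [-0.1, 0.9) ⇒ IN Λ
candidate 7: (m,n)=(0,2) → π∥ = 0+2·τ ≈ 6.6056, π⊥ = 0+2·τ' ≈ -0.6056 ∉ [-0.1, 0.9) ⇒ out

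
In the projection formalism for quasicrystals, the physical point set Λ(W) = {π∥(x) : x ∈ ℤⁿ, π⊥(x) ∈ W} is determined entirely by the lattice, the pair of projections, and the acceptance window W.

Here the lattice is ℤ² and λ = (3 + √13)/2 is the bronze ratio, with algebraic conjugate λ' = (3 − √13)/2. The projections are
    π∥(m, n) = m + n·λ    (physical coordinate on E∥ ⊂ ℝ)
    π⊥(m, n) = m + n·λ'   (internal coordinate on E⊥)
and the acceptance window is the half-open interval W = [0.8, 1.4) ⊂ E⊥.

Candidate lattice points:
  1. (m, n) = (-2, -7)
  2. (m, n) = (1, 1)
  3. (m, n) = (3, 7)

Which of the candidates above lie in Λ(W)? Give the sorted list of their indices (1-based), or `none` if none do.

3

λ' = (3−√13)/2 ≈ -0.3028.
candidate 1: (m,n)=(-2,-7) → π∥ = -2-7·λ ≈ -25.1194, π⊥ = -2-7·λ' ≈ 0.1194 ∉ [0.8, 1.4) ⇒ out
candidate 2: (m,n)=(1,1) → π∥ = 1+1·λ ≈ 4.3028, π⊥ = 1+1·λ' ≈ 0.6972 ∉ [0.8, 1.4) ⇒ out
candidate 3: (m,n)=(3,7) → π∥ = 3+7·λ ≈ 26.1194, π⊥ = 3+7·λ' ≈ 0.8806 ∈ [0.8, 1.4) ⇒ IN Λ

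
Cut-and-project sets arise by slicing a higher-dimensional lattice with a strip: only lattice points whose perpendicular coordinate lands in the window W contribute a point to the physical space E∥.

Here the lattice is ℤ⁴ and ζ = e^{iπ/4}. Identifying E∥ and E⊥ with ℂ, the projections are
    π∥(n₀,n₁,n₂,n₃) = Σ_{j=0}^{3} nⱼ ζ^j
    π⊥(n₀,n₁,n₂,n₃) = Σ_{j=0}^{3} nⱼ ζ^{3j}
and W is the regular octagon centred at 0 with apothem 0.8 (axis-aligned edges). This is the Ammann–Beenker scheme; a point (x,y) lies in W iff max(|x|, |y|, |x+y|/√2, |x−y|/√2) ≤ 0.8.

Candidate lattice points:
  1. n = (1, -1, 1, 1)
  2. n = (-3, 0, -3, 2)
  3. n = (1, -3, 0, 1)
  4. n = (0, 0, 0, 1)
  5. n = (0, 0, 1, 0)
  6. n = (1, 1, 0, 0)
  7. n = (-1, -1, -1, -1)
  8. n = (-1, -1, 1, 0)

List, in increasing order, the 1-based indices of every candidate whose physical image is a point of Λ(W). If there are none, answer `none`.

6

With ζ = e^{iπ/4} the internal vectors are ζ^0,ζ^3,ζ^6,ζ^9.
candidate 1: n = (1, -1, 1, 1) → π⊥ ≈ (+2.4142, -1.0000); max(|x|,|y|,|x±y|/√2) = 2.4142 > 0.8 ⇒ ∉ W
candidate 2: n = (-3, 0, -3, 2) → π⊥ ≈ (-1.5858, +4.4142); max(|x|,|y|,|x±y|/√2) = 4.4142 > 0.8 ⇒ ∉ W
candidate 3: n = (1, -3, 0, 1) → π⊥ ≈ (+3.8284, -1.4142); max(|x|,|y|,|x±y|/√2) = 3.8284 > 0.8 ⇒ ∉ W
candidate 4: n = (0, 0, 0, 1) → π⊥ ≈ (+0.7071, +0.7071); max(|x|,|y|,|x±y|/√2) = 1.0000 > 0.8 ⇒ ∉ W
candidate 5: n = (0, 0, 1, 0) → π⊥ ≈ (+0.0000, -1.0000); max(|x|,|y|,|x±y|/√2) = 1.0000 > 0.8 ⇒ ∉ W
candidate 6: n = (1, 1, 0, 0) → π⊥ ≈ (+0.2929, +0.7071); max(|x|,|y|,|x±y|/√2) = 0.7071 ≤ 0.8 ⇒ ∈ W
candidate 7: n = (-1, -1, -1, -1) → π⊥ ≈ (-1.0000, -0.4142); max(|x|,|y|,|x±y|/√2) = 1.0000 > 0.8 ⇒ ∉ W
candidate 8: n = (-1, -1, 1, 0) → π⊥ ≈ (-0.2929, -1.7071); max(|x|,|y|,|x±y|/√2) = 1.7071 > 0.8 ⇒ ∉ W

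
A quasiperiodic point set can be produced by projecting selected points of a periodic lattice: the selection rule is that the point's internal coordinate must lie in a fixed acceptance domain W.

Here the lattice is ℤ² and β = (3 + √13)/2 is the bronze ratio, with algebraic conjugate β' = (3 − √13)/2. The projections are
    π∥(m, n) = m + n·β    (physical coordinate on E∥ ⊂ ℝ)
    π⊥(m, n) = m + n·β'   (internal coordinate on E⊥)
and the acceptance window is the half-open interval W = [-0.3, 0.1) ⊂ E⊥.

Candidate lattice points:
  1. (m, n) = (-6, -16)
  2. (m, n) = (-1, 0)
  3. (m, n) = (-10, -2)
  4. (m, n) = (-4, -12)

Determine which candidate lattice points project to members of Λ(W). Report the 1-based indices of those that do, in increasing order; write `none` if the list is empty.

none

Numerically β ≈ 3.3028 and β' = −1/β ≈ -0.3028.
#1 (-6,-16): internal coord -6 + (-16)·β' = -1.1556; -1.1556 ∉ [-0.3, 0.1) → out
#2 (-1,0): internal coord -1 + (0)·β' = -1.0000; -1.0000 ∉ [-0.3, 0.1) → out
#3 (-10,-2): internal coord -10 + (-2)·β' = -9.3944; -9.3944 ∉ [-0.3, 0.1) → out
#4 (-4,-12): internal coord -4 + (-12)·β' = -0.3667; -0.3667 ∉ [-0.3, 0.1) → out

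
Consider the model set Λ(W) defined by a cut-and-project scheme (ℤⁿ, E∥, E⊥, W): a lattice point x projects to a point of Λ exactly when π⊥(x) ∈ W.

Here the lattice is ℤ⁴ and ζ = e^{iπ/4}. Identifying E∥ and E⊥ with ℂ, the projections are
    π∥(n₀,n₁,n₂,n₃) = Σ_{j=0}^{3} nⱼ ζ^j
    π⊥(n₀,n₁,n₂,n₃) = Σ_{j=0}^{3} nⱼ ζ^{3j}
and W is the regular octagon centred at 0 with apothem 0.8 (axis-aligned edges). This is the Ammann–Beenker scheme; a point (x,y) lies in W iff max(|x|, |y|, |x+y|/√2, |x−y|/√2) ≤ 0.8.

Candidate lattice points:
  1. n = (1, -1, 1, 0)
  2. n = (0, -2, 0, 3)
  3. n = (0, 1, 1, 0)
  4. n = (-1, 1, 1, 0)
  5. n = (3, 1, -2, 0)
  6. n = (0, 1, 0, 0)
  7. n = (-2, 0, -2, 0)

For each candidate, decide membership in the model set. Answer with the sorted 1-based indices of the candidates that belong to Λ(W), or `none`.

3

π⊥(n) = n₀ + n₁ζ³ + n₂ζ⁶ + n₃ζ⁹ where ζ = e^{iπ/4}.
candidate 1: n = (1, -1, 1, 0) → π⊥ ≈ (+1.7071, -1.7071); max(|x|,|y|,|x±y|/√2) = 2.4142 > 0.8 ⇒ ∉ W
candidate 2: n = (0, -2, 0, 3) → π⊥ ≈ (+3.5355, +0.7071); max(|x|,|y|,|x±y|/√2) = 3.5355 > 0.8 ⇒ ∉ W
candidate 3: n = (0, 1, 1, 0) → π⊥ ≈ (-0.7071, -0.2929); max(|x|,|y|,|x±y|/√2) = 0.7071 ≤ 0.8 ⇒ ∈ W
candidate 4: n = (-1, 1, 1, 0) → π⊥ ≈ (-1.7071, -0.2929); max(|x|,|y|,|x±y|/√2) = 1.7071 > 0.8 ⇒ ∉ W
candidate 5: n = (3, 1, -2, 0) → π⊥ ≈ (+2.2929, +2.7071); max(|x|,|y|,|x±y|/√2) = 3.5355 > 0.8 ⇒ ∉ W
candidate 6: n = (0, 1, 0, 0) → π⊥ ≈ (-0.7071, +0.7071); max(|x|,|y|,|x±y|/√2) = 1.0000 > 0.8 ⇒ ∉ W
candidate 7: n = (-2, 0, -2, 0) → π⊥ ≈ (-2.0000, +2.0000); max(|x|,|y|,|x±y|/√2) = 2.8284 > 0.8 ⇒ ∉ W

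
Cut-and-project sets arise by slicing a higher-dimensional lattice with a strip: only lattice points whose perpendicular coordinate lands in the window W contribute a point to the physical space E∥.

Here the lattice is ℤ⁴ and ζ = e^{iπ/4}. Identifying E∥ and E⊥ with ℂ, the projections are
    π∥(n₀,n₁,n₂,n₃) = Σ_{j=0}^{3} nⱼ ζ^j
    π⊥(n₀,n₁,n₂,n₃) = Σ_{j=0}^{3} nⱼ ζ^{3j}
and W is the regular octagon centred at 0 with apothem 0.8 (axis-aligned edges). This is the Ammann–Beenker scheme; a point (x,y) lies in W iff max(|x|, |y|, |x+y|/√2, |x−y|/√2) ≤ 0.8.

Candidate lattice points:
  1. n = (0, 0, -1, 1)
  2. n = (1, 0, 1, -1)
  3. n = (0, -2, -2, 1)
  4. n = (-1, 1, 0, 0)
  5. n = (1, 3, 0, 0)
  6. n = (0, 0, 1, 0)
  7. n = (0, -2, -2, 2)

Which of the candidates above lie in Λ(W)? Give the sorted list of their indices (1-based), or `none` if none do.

With ζ = e^{iπ/4} the internal vectors are ζ^0,ζ^3,ζ^6,ζ^9.
#1 (0, 0, -1, 1): internal (0.707107, 1.707107); octagon support 1.707107 vs apothem 0.8 → ∉ W
#2 (1, 0, 1, -1): internal (0.292893, -1.707107); octagon support 1.707107 vs apothem 0.8 → ∉ W
#3 (0, -2, -2, 1): internal (2.121320, 1.292893); octagon support 2.414214 vs apothem 0.8 → ∉ W
#4 (-1, 1, 0, 0): internal (-1.707107, 0.707107); octagon support 1.707107 vs apothem 0.8 → ∉ W
#5 (1, 3, 0, 0): internal (-1.121320, 2.121320); octagon support 2.292893 vs apothem 0.8 → ∉ W
#6 (0, 0, 1, 0): internal (0.000000, -1.000000); octagon support 1.000000 vs apothem 0.8 → ∉ W
#7 (0, -2, -2, 2): internal (2.828427, 2.000000); octagon support 3.414214 vs apothem 0.8 → ∉ W

none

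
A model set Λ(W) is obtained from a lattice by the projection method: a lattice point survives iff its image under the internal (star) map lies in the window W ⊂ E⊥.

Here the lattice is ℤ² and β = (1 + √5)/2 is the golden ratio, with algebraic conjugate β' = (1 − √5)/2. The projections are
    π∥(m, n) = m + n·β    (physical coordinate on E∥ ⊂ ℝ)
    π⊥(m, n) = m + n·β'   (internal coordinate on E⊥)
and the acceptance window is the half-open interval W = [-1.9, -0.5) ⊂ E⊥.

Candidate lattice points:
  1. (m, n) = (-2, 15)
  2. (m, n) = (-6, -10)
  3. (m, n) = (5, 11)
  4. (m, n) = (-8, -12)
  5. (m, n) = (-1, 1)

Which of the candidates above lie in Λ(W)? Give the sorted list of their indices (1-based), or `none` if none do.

Compute β' = (1−√5)/2 = -0.6180, so π⊥(m,n) = m -0.6180·n.
candidate 1: (m,n)=(-2,15) → π∥ = -2+15·β ≈ 22.2705, π⊥ = -2+15·β' ≈ -11.2705 ∉ [-1.9, -0.5) ⇒ out
candidate 2: (m,n)=(-6,-10) → π∥ = -6-10·β ≈ -22.1803, π⊥ = -6-10·β' ≈ 0.1803 ∉ [-1.9, -0.5) ⇒ out
candidate 3: (m,n)=(5,11) → π∥ = 5+11·β ≈ 22.7984, π⊥ = 5+11·β' ≈ -1.7984 ∈ [-1.9, -0.5) ⇒ IN Λ
candidate 4: (m,n)=(-8,-12) → π∥ = -8-12·β ≈ -27.4164, π⊥ = -8-12·β' ≈ -0.5836 ∈ [-1.9, -0.5) ⇒ IN Λ
candidate 5: (m,n)=(-1,1) → π∥ = -1+1·β ≈ 0.6180, π⊥ = -1+1·β' ≈ -1.6180 ∈ [-1.9, -0.5) ⇒ IN Λ

3, 4, 5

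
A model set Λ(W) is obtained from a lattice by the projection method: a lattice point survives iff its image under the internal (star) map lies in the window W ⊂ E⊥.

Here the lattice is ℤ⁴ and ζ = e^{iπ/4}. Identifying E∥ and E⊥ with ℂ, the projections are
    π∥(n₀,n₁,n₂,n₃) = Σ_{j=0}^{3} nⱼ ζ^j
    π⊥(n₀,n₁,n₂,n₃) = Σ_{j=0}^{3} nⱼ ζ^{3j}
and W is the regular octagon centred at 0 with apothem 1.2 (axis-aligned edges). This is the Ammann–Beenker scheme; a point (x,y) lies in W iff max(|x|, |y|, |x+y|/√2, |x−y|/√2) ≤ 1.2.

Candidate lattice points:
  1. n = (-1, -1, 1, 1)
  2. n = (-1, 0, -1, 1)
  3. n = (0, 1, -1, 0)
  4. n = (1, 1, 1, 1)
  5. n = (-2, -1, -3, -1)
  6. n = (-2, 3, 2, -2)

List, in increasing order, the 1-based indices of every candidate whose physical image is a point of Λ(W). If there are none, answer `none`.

Internal map: ζ^{3j} for j=0..3 gives (1,0), (−√2/2,√2/2), (0,−1), (√2/2,√2/2).
candidate 1: n = (-1, -1, 1, 1) → π⊥ ≈ (+0.41421, -1.00000); max(|x|,|y|,|x±y|/√2) = 1.00000 ≤ 1.2 ⇒ ∈ W
candidate 2: n = (-1, 0, -1, 1) → π⊥ ≈ (-0.29289, +1.70711); max(|x|,|y|,|x±y|/√2) = 1.70711 > 1.2 ⇒ ∉ W
candidate 3: n = (0, 1, -1, 0) → π⊥ ≈ (-0.70711, +1.70711); max(|x|,|y|,|x±y|/√2) = 1.70711 > 1.2 ⇒ ∉ W
candidate 4: n = (1, 1, 1, 1) → π⊥ ≈ (+1.00000, +0.41421); max(|x|,|y|,|x±y|/√2) = 1.00000 ≤ 1.2 ⇒ ∈ W
candidate 5: n = (-2, -1, -3, -1) → π⊥ ≈ (-2.00000, +1.58579); max(|x|,|y|,|x±y|/√2) = 2.53553 > 1.2 ⇒ ∉ W
candidate 6: n = (-2, 3, 2, -2) → π⊥ ≈ (-5.53553, -1.29289); max(|x|,|y|,|x±y|/√2) = 5.53553 > 1.2 ⇒ ∉ W

1, 4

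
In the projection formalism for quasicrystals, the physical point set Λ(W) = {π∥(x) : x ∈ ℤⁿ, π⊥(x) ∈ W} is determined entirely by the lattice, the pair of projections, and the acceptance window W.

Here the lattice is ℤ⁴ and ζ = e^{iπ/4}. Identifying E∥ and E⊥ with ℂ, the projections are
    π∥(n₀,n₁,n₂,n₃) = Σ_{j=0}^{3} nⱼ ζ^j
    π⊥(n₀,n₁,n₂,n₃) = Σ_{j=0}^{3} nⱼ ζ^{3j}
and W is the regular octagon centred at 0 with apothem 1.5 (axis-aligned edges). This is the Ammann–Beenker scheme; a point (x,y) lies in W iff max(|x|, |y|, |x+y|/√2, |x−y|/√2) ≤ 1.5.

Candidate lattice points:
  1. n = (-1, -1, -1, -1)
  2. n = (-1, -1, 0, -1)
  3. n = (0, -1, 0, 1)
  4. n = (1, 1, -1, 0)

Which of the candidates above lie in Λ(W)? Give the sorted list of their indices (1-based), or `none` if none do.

Internal map: ζ^{3j} for j=0..3 gives (1,0), (−√2/2,√2/2), (0,−1), (√2/2,√2/2).
#1 (-1, -1, -1, -1): internal (-1.00000, -0.41421); octagon support 1.00000 vs apothem 1.5 → ∈ W
#2 (-1, -1, 0, -1): internal (-1.00000, -1.41421); octagon support 1.70711 vs apothem 1.5 → ∉ W
#3 (0, -1, 0, 1): internal (1.41421, 0.00000); octagon support 1.41421 vs apothem 1.5 → ∈ W
#4 (1, 1, -1, 0): internal (0.29289, 1.70711); octagon support 1.70711 vs apothem 1.5 → ∉ W

1, 3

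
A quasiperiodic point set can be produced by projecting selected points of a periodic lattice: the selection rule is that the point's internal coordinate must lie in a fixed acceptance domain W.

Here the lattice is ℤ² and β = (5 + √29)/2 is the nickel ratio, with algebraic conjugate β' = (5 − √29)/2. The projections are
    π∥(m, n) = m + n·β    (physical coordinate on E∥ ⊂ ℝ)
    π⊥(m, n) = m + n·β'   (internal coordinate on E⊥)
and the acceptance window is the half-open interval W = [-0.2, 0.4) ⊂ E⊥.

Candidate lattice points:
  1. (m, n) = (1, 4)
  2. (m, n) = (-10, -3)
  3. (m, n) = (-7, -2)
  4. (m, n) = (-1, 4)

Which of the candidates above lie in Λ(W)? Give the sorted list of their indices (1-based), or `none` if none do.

Numerically β ≈ 5.19258 and β' = −1/β ≈ -0.19258.
[1] lift (1,4): star map gives 0.22967; window check -0.2 ≤ 0.22967 < 0.4 is true → IN Λ
[2] lift (-10,-3): star map gives -9.42225; window check -0.2 ≤ -9.42225 < 0.4 is false → out
[3] lift (-7,-2): star map gives -6.61484; window check -0.2 ≤ -6.61484 < 0.4 is false → out
[4] lift (-1,4): star map gives -1.77033; window check -0.2 ≤ -1.77033 < 0.4 is false → out

1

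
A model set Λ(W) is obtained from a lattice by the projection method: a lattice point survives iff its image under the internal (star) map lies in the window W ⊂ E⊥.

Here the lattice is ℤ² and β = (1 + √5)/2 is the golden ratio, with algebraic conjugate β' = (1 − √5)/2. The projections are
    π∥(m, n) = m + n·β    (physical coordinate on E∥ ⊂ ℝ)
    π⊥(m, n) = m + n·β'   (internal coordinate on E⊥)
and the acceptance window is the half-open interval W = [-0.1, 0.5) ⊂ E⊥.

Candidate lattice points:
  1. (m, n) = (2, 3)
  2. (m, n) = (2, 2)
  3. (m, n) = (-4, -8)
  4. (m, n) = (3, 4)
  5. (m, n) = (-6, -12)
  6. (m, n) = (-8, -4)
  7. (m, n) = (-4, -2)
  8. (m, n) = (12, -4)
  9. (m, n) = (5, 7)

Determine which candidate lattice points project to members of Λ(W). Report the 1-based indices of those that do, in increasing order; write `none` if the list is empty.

1

β' = (1−√5)/2 ≈ -0.6180.
candidate 1: (m,n)=(2,3) → π∥ = 2+3·β ≈ 6.8541, π⊥ = 2+3·β' ≈ 0.1459 ∈ [-0.1, 0.5) ⇒ IN Λ
candidate 2: (m,n)=(2,2) → π∥ = 2+2·β ≈ 5.2361, π⊥ = 2+2·β' ≈ 0.7639 ∉ [-0.1, 0.5) ⇒ out
candidate 3: (m,n)=(-4,-8) → π∥ = -4-8·β ≈ -16.9443, π⊥ = -4-8·β' ≈ 0.9443 ∉ [-0.1, 0.5) ⇒ out
candidate 4: (m,n)=(3,4) → π∥ = 3+4·β ≈ 9.4721, π⊥ = 3+4·β' ≈ 0.5279 ∉ [-0.1, 0.5) ⇒ out
candidate 5: (m,n)=(-6,-12) → π∥ = -6-12·β ≈ -25.4164, π⊥ = -6-12·β' ≈ 1.4164 ∉ [-0.1, 0.5) ⇒ out
candidate 6: (m,n)=(-8,-4) → π∥ = -8-4·β ≈ -14.4721, π⊥ = -8-4·β' ≈ -5.5279 ∉ [-0.1, 0.5) ⇒ out
candidate 7: (m,n)=(-4,-2) → π∥ = -4-2·β ≈ -7.2361, π⊥ = -4-2·β' ≈ -2.7639 ∉ [-0.1, 0.5) ⇒ out
candidate 8: (m,n)=(12,-4) → π∥ = 12-4·β ≈ 5.5279, π⊥ = 12-4·β' ≈ 14.4721 ∉ [-0.1, 0.5) ⇒ out
candidate 9: (m,n)=(5,7) → π∥ = 5+7·β ≈ 16.3262, π⊥ = 5+7·β' ≈ 0.6738 ∉ [-0.1, 0.5) ⇒ out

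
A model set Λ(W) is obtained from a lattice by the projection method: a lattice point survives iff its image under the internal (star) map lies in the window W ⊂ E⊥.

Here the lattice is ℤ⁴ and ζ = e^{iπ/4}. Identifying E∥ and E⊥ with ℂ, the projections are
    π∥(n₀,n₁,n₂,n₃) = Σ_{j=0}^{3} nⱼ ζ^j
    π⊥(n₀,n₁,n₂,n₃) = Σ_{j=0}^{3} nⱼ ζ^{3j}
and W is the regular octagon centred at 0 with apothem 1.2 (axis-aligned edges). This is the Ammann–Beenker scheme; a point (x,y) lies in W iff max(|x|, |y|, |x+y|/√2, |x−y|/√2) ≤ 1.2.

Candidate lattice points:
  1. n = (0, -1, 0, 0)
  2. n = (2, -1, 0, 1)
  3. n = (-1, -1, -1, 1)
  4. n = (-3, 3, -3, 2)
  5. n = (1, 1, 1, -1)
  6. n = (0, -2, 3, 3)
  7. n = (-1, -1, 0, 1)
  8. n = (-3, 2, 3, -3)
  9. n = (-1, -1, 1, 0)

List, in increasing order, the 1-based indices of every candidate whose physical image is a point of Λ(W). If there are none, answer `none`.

π⊥(n) = n₀ + n₁ζ³ + n₂ζ⁶ + n₃ζ⁹ where ζ = e^{iπ/4}.
#1 (0, -1, 0, 0): internal (0.70711, -0.70711); octagon support 1.00000 vs apothem 1.2 → ∈ W
#2 (2, -1, 0, 1): internal (3.41421, 0.00000); octagon support 3.41421 vs apothem 1.2 → ∉ W
#3 (-1, -1, -1, 1): internal (0.41421, 1.00000); octagon support 1.00000 vs apothem 1.2 → ∈ W
#4 (-3, 3, -3, 2): internal (-3.70711, 6.53553); octagon support 7.24264 vs apothem 1.2 → ∉ W
#5 (1, 1, 1, -1): internal (-0.41421, -1.00000); octagon support 1.00000 vs apothem 1.2 → ∈ W
#6 (0, -2, 3, 3): internal (3.53553, -2.29289); octagon support 4.12132 vs apothem 1.2 → ∉ W
#7 (-1, -1, 0, 1): internal (0.41421, 0.00000); octagon support 0.41421 vs apothem 1.2 → ∈ W
#8 (-3, 2, 3, -3): internal (-6.53553, -3.70711); octagon support 7.24264 vs apothem 1.2 → ∉ W
#9 (-1, -1, 1, 0): internal (-0.29289, -1.70711); octagon support 1.70711 vs apothem 1.2 → ∉ W

1, 3, 5, 7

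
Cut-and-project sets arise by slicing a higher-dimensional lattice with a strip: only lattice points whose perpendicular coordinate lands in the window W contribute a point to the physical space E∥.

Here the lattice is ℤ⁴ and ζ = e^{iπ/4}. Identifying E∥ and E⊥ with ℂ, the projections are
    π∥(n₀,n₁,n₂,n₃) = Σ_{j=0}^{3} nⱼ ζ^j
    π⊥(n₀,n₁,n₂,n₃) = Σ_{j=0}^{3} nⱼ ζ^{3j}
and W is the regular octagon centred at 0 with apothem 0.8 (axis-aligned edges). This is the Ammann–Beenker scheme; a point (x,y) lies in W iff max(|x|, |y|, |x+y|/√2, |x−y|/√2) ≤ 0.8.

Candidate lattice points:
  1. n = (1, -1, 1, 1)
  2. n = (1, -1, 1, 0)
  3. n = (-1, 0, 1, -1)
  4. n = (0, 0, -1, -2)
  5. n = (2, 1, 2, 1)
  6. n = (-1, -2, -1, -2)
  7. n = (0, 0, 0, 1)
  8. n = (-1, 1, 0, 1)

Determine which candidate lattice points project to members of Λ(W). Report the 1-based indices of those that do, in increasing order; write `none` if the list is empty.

Internal map: ζ^{3j} for j=0..3 gives (1,0), (−√2/2,√2/2), (0,−1), (√2/2,√2/2).
candidate 1: n = (1, -1, 1, 1) → π⊥ ≈ (+2.41421, -1.00000); max(|x|,|y|,|x±y|/√2) = 2.41421 > 0.8 ⇒ ∉ W
candidate 2: n = (1, -1, 1, 0) → π⊥ ≈ (+1.70711, -1.70711); max(|x|,|y|,|x±y|/√2) = 2.41421 > 0.8 ⇒ ∉ W
candidate 3: n = (-1, 0, 1, -1) → π⊥ ≈ (-1.70711, -1.70711); max(|x|,|y|,|x±y|/√2) = 2.41421 > 0.8 ⇒ ∉ W
candidate 4: n = (0, 0, -1, -2) → π⊥ ≈ (-1.41421, -0.41421); max(|x|,|y|,|x±y|/√2) = 1.41421 > 0.8 ⇒ ∉ W
candidate 5: n = (2, 1, 2, 1) → π⊥ ≈ (+2.00000, -0.58579); max(|x|,|y|,|x±y|/√2) = 2.00000 > 0.8 ⇒ ∉ W
candidate 6: n = (-1, -2, -1, -2) → π⊥ ≈ (-1.00000, -1.82843); max(|x|,|y|,|x±y|/√2) = 2.00000 > 0.8 ⇒ ∉ W
candidate 7: n = (0, 0, 0, 1) → π⊥ ≈ (+0.70711, +0.70711); max(|x|,|y|,|x±y|/√2) = 1.00000 > 0.8 ⇒ ∉ W
candidate 8: n = (-1, 1, 0, 1) → π⊥ ≈ (-1.00000, +1.41421); max(|x|,|y|,|x±y|/√2) = 1.70711 > 0.8 ⇒ ∉ W

none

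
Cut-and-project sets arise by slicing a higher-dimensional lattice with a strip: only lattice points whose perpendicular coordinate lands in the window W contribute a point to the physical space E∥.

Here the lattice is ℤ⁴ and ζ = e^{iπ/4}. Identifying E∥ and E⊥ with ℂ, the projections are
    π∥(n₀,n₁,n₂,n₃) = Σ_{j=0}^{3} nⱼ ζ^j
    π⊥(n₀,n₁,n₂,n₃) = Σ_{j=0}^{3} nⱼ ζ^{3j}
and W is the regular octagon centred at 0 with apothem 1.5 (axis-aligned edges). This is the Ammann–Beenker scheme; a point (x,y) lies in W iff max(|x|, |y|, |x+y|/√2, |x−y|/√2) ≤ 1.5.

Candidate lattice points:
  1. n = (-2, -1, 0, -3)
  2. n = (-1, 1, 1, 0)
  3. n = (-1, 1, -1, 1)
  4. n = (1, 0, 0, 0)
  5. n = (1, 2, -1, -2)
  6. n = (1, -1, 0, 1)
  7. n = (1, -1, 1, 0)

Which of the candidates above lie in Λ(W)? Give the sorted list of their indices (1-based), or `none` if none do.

4

Internal map: ζ^{3j} for j=0..3 gives (1,0), (−√2/2,√2/2), (0,−1), (√2/2,√2/2).
candidate 1: n = (-2, -1, 0, -3) → π⊥ ≈ (-3.41421, -2.82843); max(|x|,|y|,|x±y|/√2) = 4.41421 > 1.5 ⇒ ∉ W
candidate 2: n = (-1, 1, 1, 0) → π⊥ ≈ (-1.70711, -0.29289); max(|x|,|y|,|x±y|/√2) = 1.70711 > 1.5 ⇒ ∉ W
candidate 3: n = (-1, 1, -1, 1) → π⊥ ≈ (-1.00000, +2.41421); max(|x|,|y|,|x±y|/√2) = 2.41421 > 1.5 ⇒ ∉ W
candidate 4: n = (1, 0, 0, 0) → π⊥ ≈ (+1.00000, +0.00000); max(|x|,|y|,|x±y|/√2) = 1.00000 ≤ 1.5 ⇒ ∈ W
candidate 5: n = (1, 2, -1, -2) → π⊥ ≈ (-1.82843, +1.00000); max(|x|,|y|,|x±y|/√2) = 2.00000 > 1.5 ⇒ ∉ W
candidate 6: n = (1, -1, 0, 1) → π⊥ ≈ (+2.41421, +0.00000); max(|x|,|y|,|x±y|/√2) = 2.41421 > 1.5 ⇒ ∉ W
candidate 7: n = (1, -1, 1, 0) → π⊥ ≈ (+1.70711, -1.70711); max(|x|,|y|,|x±y|/√2) = 2.41421 > 1.5 ⇒ ∉ W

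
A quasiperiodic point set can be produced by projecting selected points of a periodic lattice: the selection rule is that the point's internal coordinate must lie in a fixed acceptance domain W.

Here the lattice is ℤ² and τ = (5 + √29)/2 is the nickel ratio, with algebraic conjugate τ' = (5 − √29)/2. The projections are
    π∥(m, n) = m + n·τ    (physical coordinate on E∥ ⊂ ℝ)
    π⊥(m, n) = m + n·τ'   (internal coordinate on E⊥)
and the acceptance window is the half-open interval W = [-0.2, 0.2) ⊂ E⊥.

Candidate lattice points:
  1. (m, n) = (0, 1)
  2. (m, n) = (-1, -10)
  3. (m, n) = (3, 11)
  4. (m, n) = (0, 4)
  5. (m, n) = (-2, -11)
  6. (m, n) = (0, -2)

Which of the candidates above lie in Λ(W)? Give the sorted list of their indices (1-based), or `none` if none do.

1, 5

Compute τ' = (5−√29)/2 = -0.192582, so π⊥(m,n) = m -0.192582·n.
[1] lift (0,1): star map gives -0.192582; window check -0.2 ≤ -0.192582 < 0.2 is true → IN Λ
[2] lift (-1,-10): star map gives 0.925824; window check -0.2 ≤ 0.925824 < 0.2 is false → out
[3] lift (3,11): star map gives 0.881594; window check -0.2 ≤ 0.881594 < 0.2 is false → out
[4] lift (0,4): star map gives -0.770330; window check -0.2 ≤ -0.770330 < 0.2 is false → out
[5] lift (-2,-11): star map gives 0.118406; window check -0.2 ≤ 0.118406 < 0.2 is true → IN Λ
[6] lift (0,-2): star map gives 0.385165; window check -0.2 ≤ 0.385165 < 0.2 is false → out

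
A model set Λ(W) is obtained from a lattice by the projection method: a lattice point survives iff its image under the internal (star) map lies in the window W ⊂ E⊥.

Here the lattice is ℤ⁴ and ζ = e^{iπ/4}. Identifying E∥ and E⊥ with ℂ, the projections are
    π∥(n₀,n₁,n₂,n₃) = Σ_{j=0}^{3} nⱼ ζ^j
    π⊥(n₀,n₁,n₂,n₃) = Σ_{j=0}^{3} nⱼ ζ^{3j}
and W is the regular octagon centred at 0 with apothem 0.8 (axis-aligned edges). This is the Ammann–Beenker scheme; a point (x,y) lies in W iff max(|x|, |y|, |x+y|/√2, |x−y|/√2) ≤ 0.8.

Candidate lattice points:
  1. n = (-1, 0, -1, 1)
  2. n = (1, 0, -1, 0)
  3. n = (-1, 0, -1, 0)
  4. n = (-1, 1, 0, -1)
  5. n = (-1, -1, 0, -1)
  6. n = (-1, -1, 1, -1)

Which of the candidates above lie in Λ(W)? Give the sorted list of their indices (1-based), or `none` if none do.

π⊥(n) = n₀ + n₁ζ³ + n₂ζ⁶ + n₃ζ⁹ where ζ = e^{iπ/4}.
candidate 1: n = (-1, 0, -1, 1) → π⊥ ≈ (-0.292893, +1.707107); max(|x|,|y|,|x±y|/√2) = 1.707107 > 0.8 ⇒ ∉ W
candidate 2: n = (1, 0, -1, 0) → π⊥ ≈ (+1.000000, +1.000000); max(|x|,|y|,|x±y|/√2) = 1.414214 > 0.8 ⇒ ∉ W
candidate 3: n = (-1, 0, -1, 0) → π⊥ ≈ (-1.000000, +1.000000); max(|x|,|y|,|x±y|/√2) = 1.414214 > 0.8 ⇒ ∉ W
candidate 4: n = (-1, 1, 0, -1) → π⊥ ≈ (-2.414214, +0.000000); max(|x|,|y|,|x±y|/√2) = 2.414214 > 0.8 ⇒ ∉ W
candidate 5: n = (-1, -1, 0, -1) → π⊥ ≈ (-1.000000, -1.414214); max(|x|,|y|,|x±y|/√2) = 1.707107 > 0.8 ⇒ ∉ W
candidate 6: n = (-1, -1, 1, -1) → π⊥ ≈ (-1.000000, -2.414214); max(|x|,|y|,|x±y|/√2) = 2.414214 > 0.8 ⇒ ∉ W

none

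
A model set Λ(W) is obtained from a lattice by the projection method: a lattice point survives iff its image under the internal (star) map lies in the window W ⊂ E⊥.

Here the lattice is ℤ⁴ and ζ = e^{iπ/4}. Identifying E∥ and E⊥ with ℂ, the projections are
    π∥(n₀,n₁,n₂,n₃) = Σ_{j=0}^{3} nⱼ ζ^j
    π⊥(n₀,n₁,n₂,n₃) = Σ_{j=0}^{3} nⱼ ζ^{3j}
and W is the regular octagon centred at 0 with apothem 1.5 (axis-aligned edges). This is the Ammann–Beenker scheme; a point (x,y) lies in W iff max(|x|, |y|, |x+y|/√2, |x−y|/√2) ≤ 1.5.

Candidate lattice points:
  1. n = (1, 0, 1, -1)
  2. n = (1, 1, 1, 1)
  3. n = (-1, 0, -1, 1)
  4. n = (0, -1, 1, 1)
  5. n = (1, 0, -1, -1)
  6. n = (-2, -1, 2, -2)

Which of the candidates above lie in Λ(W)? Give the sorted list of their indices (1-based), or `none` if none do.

Internal map: ζ^{3j} for j=0..3 gives (1,0), (−√2/2,√2/2), (0,−1), (√2/2,√2/2).
candidate 1: n = (1, 0, 1, -1) → π⊥ ≈ (+0.2929, -1.7071); max(|x|,|y|,|x±y|/√2) = 1.7071 > 1.5 ⇒ ∉ W
candidate 2: n = (1, 1, 1, 1) → π⊥ ≈ (+1.0000, +0.4142); max(|x|,|y|,|x±y|/√2) = 1.0000 ≤ 1.5 ⇒ ∈ W
candidate 3: n = (-1, 0, -1, 1) → π⊥ ≈ (-0.2929, +1.7071); max(|x|,|y|,|x±y|/√2) = 1.7071 > 1.5 ⇒ ∉ W
candidate 4: n = (0, -1, 1, 1) → π⊥ ≈ (+1.4142, -1.0000); max(|x|,|y|,|x±y|/√2) = 1.7071 > 1.5 ⇒ ∉ W
candidate 5: n = (1, 0, -1, -1) → π⊥ ≈ (+0.2929, +0.2929); max(|x|,|y|,|x±y|/√2) = 0.4142 ≤ 1.5 ⇒ ∈ W
candidate 6: n = (-2, -1, 2, -2) → π⊥ ≈ (-2.7071, -4.1213); max(|x|,|y|,|x±y|/√2) = 4.8284 > 1.5 ⇒ ∉ W

2, 5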